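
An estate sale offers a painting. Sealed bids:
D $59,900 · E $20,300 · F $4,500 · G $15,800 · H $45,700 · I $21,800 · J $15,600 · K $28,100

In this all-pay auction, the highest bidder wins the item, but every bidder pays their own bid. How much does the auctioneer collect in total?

Total revenue: $211,700

Sorting bids: 59,900 (D) > 45,700 (H) > 28,100 (K) > 21,800 (I) > 20,300 (E) > 15,800 (G) > …
D wins with the top bid; all bids are sunk regardless.
Every bidder forfeits their bid regardless of winning.
Revenue = 59,900 + 20,300 + 4,500 + 15,800 + 45,700 + 21,800 + 15,600 + 28,100 = $211,700.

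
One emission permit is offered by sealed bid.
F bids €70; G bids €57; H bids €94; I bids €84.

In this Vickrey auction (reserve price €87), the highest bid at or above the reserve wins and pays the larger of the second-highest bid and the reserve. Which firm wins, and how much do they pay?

Bids ranked: 94 (H) > 84 (I) > 70 (F) > 57 (G)
Highest eligible bid: H at €94.
Second-highest bid €84 is below the reserve €87, so the reserve binds → payment €87.

H pays €87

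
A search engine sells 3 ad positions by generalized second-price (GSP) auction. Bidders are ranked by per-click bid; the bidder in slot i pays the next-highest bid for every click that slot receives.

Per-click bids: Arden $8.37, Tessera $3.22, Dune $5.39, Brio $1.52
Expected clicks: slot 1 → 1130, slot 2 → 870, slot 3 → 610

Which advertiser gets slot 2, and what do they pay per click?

Ranked by bid: $8.37 (Arden) > $5.39 (Dune) > $3.22 (Tessera) > $1.52 (Brio)
Slot 2 goes to the second-ranked bidder, Dune, who pays the next bid down: $3.22/click.

Dune; $3.22 per click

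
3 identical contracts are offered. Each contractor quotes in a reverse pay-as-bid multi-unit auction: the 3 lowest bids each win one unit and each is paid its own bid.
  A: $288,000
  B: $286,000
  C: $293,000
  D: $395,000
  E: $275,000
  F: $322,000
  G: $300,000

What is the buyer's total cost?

Total cost: $849,000

Sorting: 275,000 (E), 286,000 (B), 288,000 (A), 293,000 (C), 300,000 (G), …
Winners (3 units): E, B, A.
Total cost = 275,000 + 286,000 + 288,000 = $849,000.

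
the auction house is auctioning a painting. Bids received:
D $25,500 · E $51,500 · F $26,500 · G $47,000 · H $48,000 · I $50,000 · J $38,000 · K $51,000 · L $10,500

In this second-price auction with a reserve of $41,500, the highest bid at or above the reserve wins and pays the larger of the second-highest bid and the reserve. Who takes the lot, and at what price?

E pays $51,000

Second-price auction with a reserve of $41,500: the highest bid at or above the reserve wins and pays the larger of the second-highest bid and the reserve.
Bids ranked: 51,500 (E) > 51,000 (K) > 50,000 (I) > 48,000 (H) > 47,000 (G) > 38,000 (J) > …
Highest eligible bid: E at $51,500.
Second-highest bid $51,000 exceeds the reserve $41,500 → payment $51,000.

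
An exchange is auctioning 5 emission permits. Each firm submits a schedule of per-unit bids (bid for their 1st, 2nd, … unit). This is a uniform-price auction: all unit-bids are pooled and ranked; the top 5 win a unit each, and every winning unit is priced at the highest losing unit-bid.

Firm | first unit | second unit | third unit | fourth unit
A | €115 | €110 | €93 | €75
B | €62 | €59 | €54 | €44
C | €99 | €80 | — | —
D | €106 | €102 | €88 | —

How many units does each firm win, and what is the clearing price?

A 2, C 1, D 2; clearing price €93

Merging the schedules and taking the best 5: 115 (A-1), 110 (A-2), 106 (D-1), 102 (D-2), 99 (C-1)
Highest rejected unit-bid = €93.
Allocation: A 2, C 1, D 2.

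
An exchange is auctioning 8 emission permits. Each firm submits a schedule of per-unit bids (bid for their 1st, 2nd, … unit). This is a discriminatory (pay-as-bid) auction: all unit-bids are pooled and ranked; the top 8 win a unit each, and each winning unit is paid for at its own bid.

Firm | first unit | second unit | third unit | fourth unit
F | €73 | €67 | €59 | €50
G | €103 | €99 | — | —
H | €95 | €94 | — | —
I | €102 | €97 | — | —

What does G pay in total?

G pays €202

Merging the schedules and taking the best 8: 103 (G-1), 102 (I-1), 99 (G-2), 97 (I-2), 95 (H-1), 94 (H-2), 73 (F-1), 67 (F-2)
Next rejected bid: €59 (not a price — pay-as-bid).
G's winning unit-bids: 103 + 99 = €202.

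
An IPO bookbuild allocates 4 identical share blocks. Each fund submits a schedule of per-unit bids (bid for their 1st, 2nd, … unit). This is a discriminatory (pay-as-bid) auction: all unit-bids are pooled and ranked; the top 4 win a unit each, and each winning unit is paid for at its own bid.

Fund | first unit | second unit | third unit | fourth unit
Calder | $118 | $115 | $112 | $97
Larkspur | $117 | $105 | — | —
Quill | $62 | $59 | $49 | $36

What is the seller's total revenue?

Total revenue: $462

Merging the schedules and taking the best 4: 118 (Calder-1), 117 (Larkspur-1), 115 (Calder-2), 112 (Calder-3)
Next rejected bid: $105 (not a price — pay-as-bid).
Each winning unit pays its own bid.
Revenue = 118 + 117 + 115 + 112 = $462.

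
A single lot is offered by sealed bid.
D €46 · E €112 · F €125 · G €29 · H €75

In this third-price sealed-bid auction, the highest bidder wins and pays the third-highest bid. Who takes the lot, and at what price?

Rule: the highest bidder wins and pays the third-highest bid.
Sorting bids: 125 (F) > 112 (E) > 75 (H) > 46 (D) > 29 (G)
F wins; payment is bid #3 in the ranking = €75.

F pays €75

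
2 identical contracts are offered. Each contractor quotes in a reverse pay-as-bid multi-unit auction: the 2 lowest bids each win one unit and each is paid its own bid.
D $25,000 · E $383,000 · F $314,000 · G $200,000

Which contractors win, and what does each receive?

D $25,000, G $200,000

Sorting: 25,000 (D), 200,000 (G), 314,000 (F), 383,000 (E)
Winners (2 units): D, G.
Each winner is paid its own bid: D $25,000, G $200,000.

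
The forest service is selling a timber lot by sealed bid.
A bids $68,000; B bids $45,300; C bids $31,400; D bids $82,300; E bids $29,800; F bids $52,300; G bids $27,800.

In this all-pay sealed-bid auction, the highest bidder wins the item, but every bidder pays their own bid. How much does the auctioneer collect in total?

Bids in order: 82,300 (D) > 68,000 (A) > 52,300 (F) > 45,300 (B) > 31,400 (C) > 29,800 (E) > …
Every bidder forfeits their bid regardless of winning.
Revenue = 68,000 + 45,300 + 31,400 + 82,300 + 29,800 + 52,300 + 27,800 = $336,900.

Total revenue: $336,900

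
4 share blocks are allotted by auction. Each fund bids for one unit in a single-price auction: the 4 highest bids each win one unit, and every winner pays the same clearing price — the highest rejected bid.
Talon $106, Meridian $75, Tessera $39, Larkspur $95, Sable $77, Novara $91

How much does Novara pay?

Bids ranked high→low: 106 (Talon), 95 (Larkspur), 91 (Novara), 77 (Sable), 75 (Meridian), 39 (Tessera)
Winners (4 units): Talon, Larkspur, Novara, Sable.
Clearing price = highest rejected bid = $75.
Novara wins → pays $75.

Novara pays $75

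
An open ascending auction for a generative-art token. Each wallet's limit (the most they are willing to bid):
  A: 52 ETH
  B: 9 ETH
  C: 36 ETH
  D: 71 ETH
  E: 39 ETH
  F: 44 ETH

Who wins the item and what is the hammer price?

D wins at 52 ETH

Rule: the price rises until one bidder remains; the winner pays the price at which the last rival dropped out.
Limits ranked: 71 (D) > 52 (A) > 44 (F) > 39 (E) > 36 (C) > 9 (B)
Once the price passes 52 ETH, only D is left; the hammer falls at A's limit of 52 ETH.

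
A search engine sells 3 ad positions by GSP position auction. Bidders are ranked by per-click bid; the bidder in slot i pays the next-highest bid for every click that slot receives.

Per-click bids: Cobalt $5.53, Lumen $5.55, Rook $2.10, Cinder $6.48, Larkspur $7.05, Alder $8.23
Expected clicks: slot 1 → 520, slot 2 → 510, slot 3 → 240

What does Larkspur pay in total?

Larkspur pays $3304.80

Sorting advertisers: $8.23 (Alder) > $7.05 (Larkspur) > $6.48 (Cinder) > $5.55 (Lumen) > …
Larkspur holds slot 2 → pays next bid $6.48 × 510 clicks = $3304.80.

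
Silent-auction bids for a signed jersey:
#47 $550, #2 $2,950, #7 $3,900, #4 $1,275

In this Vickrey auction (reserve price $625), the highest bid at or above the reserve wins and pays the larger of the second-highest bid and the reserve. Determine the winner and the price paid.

Rule: the highest bid at or above the reserve wins and pays the larger of the second-highest bid and the reserve.
Bids ranked: 3,900 (#7) > 2,950 (#2) > 1,275 (#4) > 550 (#47)
Highest eligible bid: #7 at $3,900.
Second-highest bid $2,950 exceeds the reserve $625 → payment $2,950.

#7 pays $2,950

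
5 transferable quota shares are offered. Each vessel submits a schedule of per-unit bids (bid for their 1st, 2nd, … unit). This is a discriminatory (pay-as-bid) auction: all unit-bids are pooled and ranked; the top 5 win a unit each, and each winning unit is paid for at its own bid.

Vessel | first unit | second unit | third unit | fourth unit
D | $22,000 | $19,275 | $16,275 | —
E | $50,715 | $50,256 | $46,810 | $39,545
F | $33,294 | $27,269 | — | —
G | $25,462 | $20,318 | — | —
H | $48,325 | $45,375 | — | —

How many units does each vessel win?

Pooled unit-bids ranked (top 5): 50,715 (E-1), 50,256 (E-2), 48,325 (H-1), 46,810 (E-3), 45,375 (H-2)
Next rejected bid: $39,545 (not a price — pay-as-bid).
Allocation: E 3, H 2.

E 3, H 2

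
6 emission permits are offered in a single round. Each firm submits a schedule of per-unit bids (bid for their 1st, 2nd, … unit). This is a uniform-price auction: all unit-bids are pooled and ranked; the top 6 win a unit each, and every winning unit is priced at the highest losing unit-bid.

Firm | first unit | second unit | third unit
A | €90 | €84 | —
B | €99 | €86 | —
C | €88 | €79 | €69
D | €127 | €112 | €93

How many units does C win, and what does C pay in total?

Pooled unit-bids ranked (top 6): 127 (D-1), 112 (D-2), 99 (B-1), 93 (D-3), 90 (A-1), 88 (C-1)
The (k+1)-th unit-bid is €86.
C wins 1 unit(s) at €86 each.

C: 1 unit, pays €86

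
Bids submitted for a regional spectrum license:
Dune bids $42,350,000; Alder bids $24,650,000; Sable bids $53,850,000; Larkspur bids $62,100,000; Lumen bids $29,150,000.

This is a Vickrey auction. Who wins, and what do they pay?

Larkspur pays $53,850,000

Bids ranked: 62,100,000 (Larkspur) > 53,850,000 (Sable) > 42,350,000 (Dune) > 29,150,000 (Lumen) > 24,650,000 (Alder)
Second-price: Larkspur pays Sable's bid of $53,850,000.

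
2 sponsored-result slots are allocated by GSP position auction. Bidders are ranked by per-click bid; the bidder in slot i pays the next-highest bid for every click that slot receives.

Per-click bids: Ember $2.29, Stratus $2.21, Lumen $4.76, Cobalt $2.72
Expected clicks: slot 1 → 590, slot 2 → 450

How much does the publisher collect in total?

Total revenue: $2635.30

Per-click bids in order: $4.76 (Lumen) > $2.72 (Cobalt) > $2.29 (Ember) > …
Slot 1: Lumen pays $2.72 × 590 = $1604.80
Slot 2: Cobalt pays $2.29 × 450 = $1030.50
Total = $2635.30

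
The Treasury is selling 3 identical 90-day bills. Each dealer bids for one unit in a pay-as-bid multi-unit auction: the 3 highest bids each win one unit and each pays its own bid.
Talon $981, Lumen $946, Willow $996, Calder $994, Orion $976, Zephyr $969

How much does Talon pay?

Talon pays $981

Ordering the bids: 996 (Willow), 994 (Calder), 981 (Talon), 976 (Orion), 969 (Zephyr), …
The 3 highest are Willow, Calder, Talon.
Talon wins → own bid $981.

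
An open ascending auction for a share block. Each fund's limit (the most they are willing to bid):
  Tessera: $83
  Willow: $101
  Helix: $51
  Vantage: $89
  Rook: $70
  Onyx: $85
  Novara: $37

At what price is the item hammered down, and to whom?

Willow wins at $89

Open ascending-bid auction: the price rises until one bidder remains; the winner pays the price at which the last rival dropped out.
Limits in order: 101 (Willow) > 89 (Vantage) > 85 (Onyx) > 83 (Tessera) > 70 (Rook) > 51 (Helix) > …
Bidding ends when Vantage exits at $89; Willow takes it.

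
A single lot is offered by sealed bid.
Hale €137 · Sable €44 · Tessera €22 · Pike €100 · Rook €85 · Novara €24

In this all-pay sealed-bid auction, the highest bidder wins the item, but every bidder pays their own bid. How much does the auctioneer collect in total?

Total revenue: €412

Sorting bids: 137 (Hale) > 100 (Pike) > 85 (Rook) > 44 (Sable) > 24 (Novara) > 22 (Tessera)
Hale wins with the top bid; all bids are sunk regardless.
Every bidder forfeits their bid regardless of winning.
Revenue = 137 + 44 + 22 + 100 + 85 + 24 = €412.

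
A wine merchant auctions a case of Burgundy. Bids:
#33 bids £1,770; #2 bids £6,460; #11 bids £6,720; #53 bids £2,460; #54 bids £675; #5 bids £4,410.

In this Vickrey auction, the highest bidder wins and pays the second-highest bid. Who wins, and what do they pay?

Bids in order: 6,720 (#11) > 6,460 (#2) > 4,410 (#5) > 2,460 (#53) > 1,770 (#33) > 675 (#54)
Second-price: #11 pays #2's bid of £6,460.

#11 pays £6,460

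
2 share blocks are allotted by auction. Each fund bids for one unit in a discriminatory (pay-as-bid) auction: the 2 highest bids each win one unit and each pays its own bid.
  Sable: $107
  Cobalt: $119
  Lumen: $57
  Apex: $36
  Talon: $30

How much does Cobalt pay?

Cobalt pays $119

Ordering the bids: 119 (Cobalt), 107 (Sable), 57 (Lumen), 36 (Apex), …
Winners (2 units): Cobalt, Sable.
Cobalt wins → own bid $119.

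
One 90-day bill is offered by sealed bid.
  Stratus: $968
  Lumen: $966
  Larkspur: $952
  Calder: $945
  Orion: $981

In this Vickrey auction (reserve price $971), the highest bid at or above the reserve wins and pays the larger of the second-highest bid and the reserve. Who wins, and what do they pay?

Sorting bids: 981 (Orion) > 968 (Stratus) > 966 (Lumen) > 952 (Larkspur) > 945 (Calder)
Highest eligible bid: Orion at $981.
Second-highest bid $968 is below the reserve $971, so the reserve binds → payment $971.

Orion pays $971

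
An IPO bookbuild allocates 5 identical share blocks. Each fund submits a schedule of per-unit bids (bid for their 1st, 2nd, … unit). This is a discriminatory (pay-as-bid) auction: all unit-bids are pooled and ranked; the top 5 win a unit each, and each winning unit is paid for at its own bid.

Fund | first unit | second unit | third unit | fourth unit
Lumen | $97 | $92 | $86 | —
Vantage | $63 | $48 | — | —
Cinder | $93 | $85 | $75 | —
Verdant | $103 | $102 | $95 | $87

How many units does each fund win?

Cinder 1, Lumen 1, Verdant 3

Pooled unit-bids ranked (top 5): 103 (Verdant-1), 102 (Verdant-2), 97 (Lumen-1), 95 (Verdant-3), 93 (Cinder-1)
Next rejected bid: $92 (not a price — pay-as-bid).
Allocation: Cinder 1, Lumen 1, Verdant 3.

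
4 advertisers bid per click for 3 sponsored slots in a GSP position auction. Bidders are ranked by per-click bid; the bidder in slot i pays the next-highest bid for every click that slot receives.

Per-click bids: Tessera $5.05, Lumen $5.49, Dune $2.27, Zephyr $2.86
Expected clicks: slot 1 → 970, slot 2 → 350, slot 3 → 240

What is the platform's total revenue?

Per-click bids in order: $5.49 (Lumen) > $5.05 (Tessera) > $2.86 (Zephyr) > $2.27 (Dune)
Slot 1: Lumen pays $5.05 × 970 = $4898.50
Slot 2: Tessera pays $2.86 × 350 = $1001.00
Slot 3: Zephyr pays $2.27 × 240 = $544.80
Total = $6444.30

Total revenue: $6444.30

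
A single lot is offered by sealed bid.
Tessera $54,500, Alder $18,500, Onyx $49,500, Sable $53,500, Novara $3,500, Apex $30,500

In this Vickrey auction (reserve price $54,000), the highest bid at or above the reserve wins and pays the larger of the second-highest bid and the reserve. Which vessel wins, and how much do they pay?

Tessera pays $54,000

Sorting bids: 54,500 (Tessera) > 53,500 (Sable) > 49,500 (Onyx) > 30,500 (Apex) > 18,500 (Alder) > 3,500 (Novara)
Highest eligible bid: Tessera at $54,500.
max(second-highest $53,500, reserve $54,000) = $54,000.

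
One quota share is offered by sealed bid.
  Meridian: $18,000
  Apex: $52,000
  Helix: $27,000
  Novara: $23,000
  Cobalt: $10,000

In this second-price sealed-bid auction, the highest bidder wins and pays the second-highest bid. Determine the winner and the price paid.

Bids ranked: 52,000 (Apex) > 27,000 (Helix) > 23,000 (Novara) > 18,000 (Meridian) > 10,000 (Cobalt)
Apex wins with the highest bid; price is set by the runner-up at $27,000.

Apex pays $27,000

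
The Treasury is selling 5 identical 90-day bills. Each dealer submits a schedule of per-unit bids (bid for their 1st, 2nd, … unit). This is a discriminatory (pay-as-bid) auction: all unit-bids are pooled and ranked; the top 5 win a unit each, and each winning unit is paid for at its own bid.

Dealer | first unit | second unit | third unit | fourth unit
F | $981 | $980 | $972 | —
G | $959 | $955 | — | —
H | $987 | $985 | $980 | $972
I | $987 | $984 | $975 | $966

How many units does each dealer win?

All unit-bids, highest first — top 5: 987 (H-1), 987 (I-1), 985 (H-2), 984 (I-2), 981 (F-1)
Next rejected bid: $980 (not a price — pay-as-bid).
Allocation: F 1, H 2, I 2.

F 1, H 2, I 2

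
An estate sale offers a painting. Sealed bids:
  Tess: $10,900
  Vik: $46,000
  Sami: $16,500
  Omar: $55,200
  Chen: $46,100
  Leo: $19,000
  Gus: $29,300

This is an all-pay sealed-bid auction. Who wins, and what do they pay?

Sorting bids: 55,200 (Omar) > 46,100 (Chen) > 46,000 (Vik) > 29,300 (Gus) > 19,000 (Leo) > 16,500 (Sami) > …
Omar is highest and takes the item; every bidder forfeits their bid.

Omar pays $55,200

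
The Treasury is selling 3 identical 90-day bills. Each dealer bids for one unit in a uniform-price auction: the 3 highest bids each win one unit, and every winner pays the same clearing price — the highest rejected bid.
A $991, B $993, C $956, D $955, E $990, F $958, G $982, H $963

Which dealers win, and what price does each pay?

Bids ranked high→low: 993 (B), 991 (A), 990 (E), 982 (G), 963 (H), …
Winners (3 units): B, A, E.
Highest unsuccessful bid: $982 → clearing price.

B, A, E; each pays $982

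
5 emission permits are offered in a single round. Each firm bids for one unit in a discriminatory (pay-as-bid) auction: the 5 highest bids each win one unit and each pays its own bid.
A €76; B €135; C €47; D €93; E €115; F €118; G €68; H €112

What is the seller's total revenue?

Sorting: 135 (B), 118 (F), 115 (E), 112 (H), 93 (D), 76 (A), 68 (G), …
Top 5: B, F, E, H, D.
Total revenue = 135 + 118 + 115 + 112 + 93 = €573.

Total revenue: €573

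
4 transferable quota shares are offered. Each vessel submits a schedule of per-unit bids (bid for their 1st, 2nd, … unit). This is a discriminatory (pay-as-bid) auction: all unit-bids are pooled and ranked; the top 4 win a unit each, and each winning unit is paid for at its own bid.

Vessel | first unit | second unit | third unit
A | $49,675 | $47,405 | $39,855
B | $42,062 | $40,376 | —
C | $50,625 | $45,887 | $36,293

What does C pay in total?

C pays $96,512

Pooled unit-bids ranked (top 4): 50,625 (C-1), 49,675 (A-1), 47,405 (A-2), 45,887 (C-2)
Next rejected bid: $42,062 (not a price — pay-as-bid).
C's winning unit-bids: 50,625 + 45,887 = $96,512.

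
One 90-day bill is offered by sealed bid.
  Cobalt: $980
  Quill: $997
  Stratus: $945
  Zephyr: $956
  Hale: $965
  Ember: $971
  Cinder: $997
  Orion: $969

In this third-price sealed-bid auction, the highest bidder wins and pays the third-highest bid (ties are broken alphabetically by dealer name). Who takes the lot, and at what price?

Cinder pays $980

Bids in order: 997 (Cinder) > 997 (Quill) > 980 (Cobalt) > 971 (Ember) > 969 (Orion) > 965 (Hale) > …
Cinder and Quill tie at $997; tie-break gives it to Cinder.
Cinder wins; payment is bid #3 in the ranking = $980.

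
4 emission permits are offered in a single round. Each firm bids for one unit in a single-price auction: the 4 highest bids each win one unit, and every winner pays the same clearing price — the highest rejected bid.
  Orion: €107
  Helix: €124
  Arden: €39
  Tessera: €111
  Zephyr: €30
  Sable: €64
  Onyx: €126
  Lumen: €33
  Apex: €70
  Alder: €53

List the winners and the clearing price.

Onyx, Helix, Tessera, Orion; each pays €70

Bids ranked high→low: 126 (Onyx), 124 (Helix), 111 (Tessera), 107 (Orion), 70 (Apex), 64 (Sable), …
Winners (4 units): Onyx, Helix, Tessera, Orion.
First losing bid is Apex's €70, which sets the uniform price.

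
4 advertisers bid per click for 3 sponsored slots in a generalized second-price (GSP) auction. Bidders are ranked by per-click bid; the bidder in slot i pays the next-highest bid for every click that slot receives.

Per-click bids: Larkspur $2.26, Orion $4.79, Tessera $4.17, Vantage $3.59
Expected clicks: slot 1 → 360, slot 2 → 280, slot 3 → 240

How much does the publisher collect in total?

Total revenue: $3048.80

Sorting advertisers: $4.79 (Orion) > $4.17 (Tessera) > $3.59 (Vantage) > $2.26 (Larkspur)
Slot 1: Orion pays $4.17 × 360 = $1501.20
Slot 2: Tessera pays $3.59 × 280 = $1005.20
Slot 3: Vantage pays $2.26 × 240 = $542.40
Total = $3048.80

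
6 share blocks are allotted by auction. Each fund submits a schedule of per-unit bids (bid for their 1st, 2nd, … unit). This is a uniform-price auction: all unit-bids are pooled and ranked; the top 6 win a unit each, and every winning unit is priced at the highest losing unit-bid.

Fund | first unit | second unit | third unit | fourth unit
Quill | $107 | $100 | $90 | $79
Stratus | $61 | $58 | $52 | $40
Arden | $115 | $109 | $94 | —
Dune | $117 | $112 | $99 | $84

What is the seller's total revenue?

Total revenue: $594

All unit-bids, highest first — top 6: 117 (Dune-1), 115 (Arden-1), 112 (Dune-2), 109 (Arden-2), 107 (Quill-1), 100 (Quill-2)
Highest rejected unit-bid = $99.
Allocation: Arden 2, Dune 2, Quill 2. Every unit priced at $99.
Revenue = 6 × 99 = $594.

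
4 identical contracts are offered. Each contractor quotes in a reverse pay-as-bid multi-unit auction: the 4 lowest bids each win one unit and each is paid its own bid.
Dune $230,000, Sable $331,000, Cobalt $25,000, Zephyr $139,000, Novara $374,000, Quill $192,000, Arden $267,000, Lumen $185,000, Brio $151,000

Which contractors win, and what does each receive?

Ordering the bids: 25,000 (Cobalt), 139,000 (Zephyr), 151,000 (Brio), 185,000 (Lumen), 192,000 (Quill), 230,000 (Dune), …
Winners (4 units): Cobalt, Zephyr, Brio, Lumen.
Each winner is paid its own bid: Cobalt $25,000, Zephyr $139,000, Brio $151,000, Lumen $185,000.

Cobalt $25,000, Zephyr $139,000, Brio $151,000, Lumen $185,000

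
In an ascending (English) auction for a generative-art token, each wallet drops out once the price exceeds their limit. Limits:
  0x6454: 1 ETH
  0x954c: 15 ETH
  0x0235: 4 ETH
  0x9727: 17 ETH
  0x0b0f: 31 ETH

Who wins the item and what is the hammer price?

Limits in order: 31 (0x0b0f) > 17 (0x9727) > 15 (0x954c) > 4 (0x0235) > 1 (0x6454)
Once the price passes 17 ETH, only 0x0b0f is left; the hammer falls at 0x9727's limit of 17 ETH.

0x0b0f wins at 17 ETH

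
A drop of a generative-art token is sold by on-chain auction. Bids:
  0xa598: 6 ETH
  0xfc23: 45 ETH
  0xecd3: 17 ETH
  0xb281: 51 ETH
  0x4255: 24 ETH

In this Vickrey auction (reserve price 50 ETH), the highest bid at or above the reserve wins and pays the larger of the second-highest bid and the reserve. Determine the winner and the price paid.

Bids ranked: 51 (0xb281) > 45 (0xfc23) > 24 (0x4255) > 17 (0xecd3) > 6 (0xa598)
0xb281 has the top bid at or above the reserve (51 ETH).
max(second-highest 45 ETH, reserve 50 ETH) = 50 ETH.

0xb281 pays 50 ETH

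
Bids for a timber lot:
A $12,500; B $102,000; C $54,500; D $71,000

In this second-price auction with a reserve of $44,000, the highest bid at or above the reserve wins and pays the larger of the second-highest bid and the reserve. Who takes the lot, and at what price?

B pays $71,000

Sorting bids: 102,000 (B) > 71,000 (D) > 54,500 (C) > 12,500 (A)
B has the top bid at or above the reserve ($102,000).
Second-highest bid $71,000 exceeds the reserve $44,000 → payment $71,000.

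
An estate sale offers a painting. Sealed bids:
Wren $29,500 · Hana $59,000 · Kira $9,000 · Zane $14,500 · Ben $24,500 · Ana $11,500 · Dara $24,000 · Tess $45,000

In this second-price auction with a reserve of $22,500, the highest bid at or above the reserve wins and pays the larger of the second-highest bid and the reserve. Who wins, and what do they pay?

Rule: the highest bid at or above the reserve wins and pays the larger of the second-highest bid and the reserve.
Bids ranked: 59,000 (Hana) > 45,000 (Tess) > 29,500 (Wren) > 24,500 (Ben) > 24,000 (Dara) > 14,500 (Zane) > …
Hana has the top bid at or above the reserve ($59,000).
Second-highest bid $45,000 exceeds the reserve $22,500 → payment $45,000.

Hana pays $45,000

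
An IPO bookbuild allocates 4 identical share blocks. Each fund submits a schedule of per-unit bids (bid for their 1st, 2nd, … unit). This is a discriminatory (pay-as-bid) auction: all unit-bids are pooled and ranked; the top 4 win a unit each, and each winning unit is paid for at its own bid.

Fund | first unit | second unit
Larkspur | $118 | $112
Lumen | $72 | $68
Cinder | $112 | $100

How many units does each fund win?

Cinder 2, Larkspur 2

Pooled unit-bids ranked (top 4): 118 (Larkspur-1), 112 (Larkspur-2), 112 (Cinder-1), 100 (Cinder-2)
Next rejected bid: $72 (not a price — pay-as-bid).
Allocation: Cinder 2, Larkspur 2.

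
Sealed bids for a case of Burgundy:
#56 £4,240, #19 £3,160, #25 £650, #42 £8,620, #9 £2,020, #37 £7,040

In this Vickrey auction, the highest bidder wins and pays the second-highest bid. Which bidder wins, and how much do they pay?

Bids ranked: 8,620 (#42) > 7,040 (#37) > 4,240 (#56) > 3,160 (#19) > 2,020 (#9) > 650 (#25)
Second-price: #42 pays #37's bid of £7,040.

#42 pays £7,040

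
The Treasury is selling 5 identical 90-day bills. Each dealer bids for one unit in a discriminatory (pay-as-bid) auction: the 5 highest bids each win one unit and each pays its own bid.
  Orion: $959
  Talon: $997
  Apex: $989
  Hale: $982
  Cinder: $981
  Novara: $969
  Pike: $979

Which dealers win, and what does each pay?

Talon $997, Apex $989, Hale $982, Cinder $981, Pike $979

Bids ranked high→low: 997 (Talon), 989 (Apex), 982 (Hale), 981 (Cinder), 979 (Pike), 969 (Novara), 959 (Orion)
The 5 highest are Talon, Apex, Hale, Cinder, Pike.
Each winner pays its own bid: Talon $997, Apex $989, Hale $982, Cinder $981, Pike $979.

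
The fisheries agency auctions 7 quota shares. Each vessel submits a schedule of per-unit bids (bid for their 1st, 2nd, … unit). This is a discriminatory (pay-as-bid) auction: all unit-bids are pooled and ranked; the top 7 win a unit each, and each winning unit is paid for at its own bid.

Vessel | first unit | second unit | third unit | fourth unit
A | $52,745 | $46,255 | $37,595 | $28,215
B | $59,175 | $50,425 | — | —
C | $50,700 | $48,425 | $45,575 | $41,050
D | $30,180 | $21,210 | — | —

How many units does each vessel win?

A 2, B 2, C 3

All unit-bids, highest first — top 7: 59,175 (B-1), 52,745 (A-1), 50,700 (C-1), 50,425 (B-2), 48,425 (C-2), 46,255 (A-2), 45,575 (C-3)
Next rejected bid: $41,050 (not a price — pay-as-bid).
Allocation: A 2, B 2, C 3.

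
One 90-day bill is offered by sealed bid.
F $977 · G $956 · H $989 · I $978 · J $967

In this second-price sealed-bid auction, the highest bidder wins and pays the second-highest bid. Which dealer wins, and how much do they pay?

Second-price sealed-bid auction: the highest bidder wins and pays the second-highest bid.
Bids in order: 989 (H) > 978 (I) > 977 (F) > 967 (J) > 956 (G)
Second-price: H pays I's bid of $978.

H pays $978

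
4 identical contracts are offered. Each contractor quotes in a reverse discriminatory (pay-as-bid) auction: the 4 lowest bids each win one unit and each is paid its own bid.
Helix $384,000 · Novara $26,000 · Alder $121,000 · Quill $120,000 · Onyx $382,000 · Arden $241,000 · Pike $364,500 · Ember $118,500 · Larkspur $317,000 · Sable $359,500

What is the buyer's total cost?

Total cost: $385,500

Sorting: 26,000 (Novara), 118,500 (Ember), 120,000 (Quill), 121,000 (Alder), 241,000 (Arden), 317,000 (Larkspur), …
Winners (4 units): Novara, Ember, Quill, Alder.
Total cost = 26,000 + 118,500 + 120,000 + 121,000 = $385,500.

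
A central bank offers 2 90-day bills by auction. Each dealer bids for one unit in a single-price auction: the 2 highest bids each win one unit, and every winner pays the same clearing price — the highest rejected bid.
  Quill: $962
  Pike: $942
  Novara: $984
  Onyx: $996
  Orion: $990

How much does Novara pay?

Novara pays $0

Ordering the bids: 996 (Onyx), 990 (Orion), 984 (Novara), 962 (Quill), …
The 2 highest are Onyx, Orion.
First losing bid is Novara's $984, which sets the uniform price.
Novara does not win → pays $0.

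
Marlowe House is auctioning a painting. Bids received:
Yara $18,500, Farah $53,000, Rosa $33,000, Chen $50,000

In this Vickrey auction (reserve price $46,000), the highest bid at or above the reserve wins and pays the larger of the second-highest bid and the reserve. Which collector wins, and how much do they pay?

Farah pays $50,000

Bids ranked: 53,000 (Farah) > 50,000 (Chen) > 33,000 (Rosa) > 18,500 (Yara)
Highest eligible bid: Farah at $53,000.
max(second-highest $50,000, reserve $46,000) = $50,000; the reserve does not bind.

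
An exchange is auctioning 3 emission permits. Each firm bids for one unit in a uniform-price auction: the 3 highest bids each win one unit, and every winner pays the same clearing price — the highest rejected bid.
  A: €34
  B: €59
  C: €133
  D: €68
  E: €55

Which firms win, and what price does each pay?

Ordering the bids: 133 (C), 68 (D), 59 (B), 55 (E), 34 (A)
Winners (3 units): C, D, B.
First losing bid is E's €55, which sets the uniform price.

C, D, B; each pays €55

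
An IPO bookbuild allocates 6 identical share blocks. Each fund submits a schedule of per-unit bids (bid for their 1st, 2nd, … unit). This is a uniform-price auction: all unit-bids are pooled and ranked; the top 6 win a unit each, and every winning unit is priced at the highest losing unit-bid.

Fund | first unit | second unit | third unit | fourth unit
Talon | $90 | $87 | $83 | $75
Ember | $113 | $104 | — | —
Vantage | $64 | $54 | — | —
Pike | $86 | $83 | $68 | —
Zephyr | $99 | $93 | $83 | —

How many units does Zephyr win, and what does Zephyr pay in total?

Pooled unit-bids ranked (top 6): 113 (Ember-1), 104 (Ember-2), 99 (Zephyr-1), 93 (Zephyr-2), 90 (Talon-1), 87 (Talon-2)
First bid not allocated: $86.
Zephyr wins 2 unit(s) at $86 each.

Zephyr: 2 units, pays $172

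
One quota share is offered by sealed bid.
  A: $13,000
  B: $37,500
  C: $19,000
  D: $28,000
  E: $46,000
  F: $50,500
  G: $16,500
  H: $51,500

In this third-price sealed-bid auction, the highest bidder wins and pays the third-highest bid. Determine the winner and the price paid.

Sorting bids: 51,500 (H) > 50,500 (F) > 46,000 (E) > 37,500 (B) > 28,000 (D) > 19,000 (C) > …
H is highest; pays the third-highest bid, $46,000.

H pays $46,000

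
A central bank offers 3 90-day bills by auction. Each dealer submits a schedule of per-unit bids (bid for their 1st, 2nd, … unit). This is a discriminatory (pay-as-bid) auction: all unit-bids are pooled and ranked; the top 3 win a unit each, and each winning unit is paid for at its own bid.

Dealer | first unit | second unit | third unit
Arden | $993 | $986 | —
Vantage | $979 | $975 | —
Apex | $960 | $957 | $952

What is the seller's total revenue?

All unit-bids, highest first — top 3: 993 (Arden-1), 986 (Arden-2), 979 (Vantage-1)
Next rejected bid: $975 (not a price — pay-as-bid).
Each winning unit pays its own bid.
Revenue = 993 + 986 + 979 = $2,958.

Total revenue: $2,958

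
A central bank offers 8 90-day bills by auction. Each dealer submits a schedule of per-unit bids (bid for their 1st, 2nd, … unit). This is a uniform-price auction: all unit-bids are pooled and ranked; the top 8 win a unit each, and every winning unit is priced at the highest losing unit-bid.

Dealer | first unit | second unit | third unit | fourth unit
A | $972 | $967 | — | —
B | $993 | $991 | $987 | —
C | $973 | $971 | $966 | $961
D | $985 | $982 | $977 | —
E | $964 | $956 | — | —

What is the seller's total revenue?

Total revenue: $7,768

Pooled unit-bids ranked (top 8): 993 (B-1), 991 (B-2), 987 (B-3), 985 (D-1), 982 (D-2), 977 (D-3), 973 (C-1), 972 (A-1)
Highest rejected unit-bid = $971.
Allocation: A 1, B 3, C 1, D 3. Every unit priced at $971.
Revenue = 8 × 971 = $7,768.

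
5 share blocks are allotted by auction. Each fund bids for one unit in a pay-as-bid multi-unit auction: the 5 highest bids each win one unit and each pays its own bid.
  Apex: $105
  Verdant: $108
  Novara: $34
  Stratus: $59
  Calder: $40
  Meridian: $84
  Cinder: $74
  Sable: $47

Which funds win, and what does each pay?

Verdant $108, Apex $105, Meridian $84, Cinder $74, Stratus $59

Bids ranked high→low: 108 (Verdant), 105 (Apex), 84 (Meridian), 74 (Cinder), 59 (Stratus), 47 (Sable), 40 (Calder), …
The 5 highest are Verdant, Apex, Meridian, Cinder, Stratus.
Each winner pays its own bid: Verdant $108, Apex $105, Meridian $84, Cinder $74, Stratus $59.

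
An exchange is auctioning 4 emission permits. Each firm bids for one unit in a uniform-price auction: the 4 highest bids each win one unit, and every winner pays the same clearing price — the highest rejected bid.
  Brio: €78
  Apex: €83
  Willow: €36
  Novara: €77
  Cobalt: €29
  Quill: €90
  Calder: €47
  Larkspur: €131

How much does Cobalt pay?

Cobalt pays €0

Bids ranked high→low: 131 (Larkspur), 90 (Quill), 83 (Apex), 78 (Brio), 77 (Novara), 47 (Calder), …
The 4 highest are Larkspur, Quill, Apex, Brio.
First losing bid is Novara's €77, which sets the uniform price.
Cobalt does not win → pays €0.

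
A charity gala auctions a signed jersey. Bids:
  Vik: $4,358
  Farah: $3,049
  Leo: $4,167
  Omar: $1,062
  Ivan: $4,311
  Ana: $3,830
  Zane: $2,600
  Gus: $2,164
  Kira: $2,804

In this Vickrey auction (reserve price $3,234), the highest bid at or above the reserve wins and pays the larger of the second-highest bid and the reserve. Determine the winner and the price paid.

Vickrey auction (reserve price $3,234): the highest bid at or above the reserve wins and pays the larger of the second-highest bid and the reserve.
Bids in order: 4,358 (Vik) > 4,311 (Ivan) > 4,167 (Leo) > 3,830 (Ana) > 3,049 (Farah) > 2,804 (Kira) > …
Highest eligible bid: Vik at $4,358.
Second-highest bid $4,311 exceeds the reserve $3,234 → payment $4,311.

Vik pays $4,311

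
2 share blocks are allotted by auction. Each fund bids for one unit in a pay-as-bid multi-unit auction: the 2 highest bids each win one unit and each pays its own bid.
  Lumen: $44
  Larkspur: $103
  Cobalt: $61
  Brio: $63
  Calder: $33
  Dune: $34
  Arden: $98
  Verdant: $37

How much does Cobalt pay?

Ordering the bids: 103 (Larkspur), 98 (Arden), 63 (Brio), 61 (Cobalt), …
Winners (2 units): Larkspur, Arden.
Cobalt does not win → $0.

Cobalt pays $0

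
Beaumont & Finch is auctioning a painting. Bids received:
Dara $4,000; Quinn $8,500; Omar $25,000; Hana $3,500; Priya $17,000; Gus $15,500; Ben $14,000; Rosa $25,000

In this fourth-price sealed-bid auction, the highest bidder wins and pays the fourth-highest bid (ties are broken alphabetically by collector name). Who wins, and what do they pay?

Omar pays $15,500

Bids ranked: 25,000 (Omar) > 25,000 (Rosa) > 17,000 (Priya) > 15,500 (Gus) > 14,000 (Ben) > 8,500 (Quinn) > …
Tie at $25,000 → Omar wins by tie-break.
Omar is highest; pays the fourth-highest bid, $15,500.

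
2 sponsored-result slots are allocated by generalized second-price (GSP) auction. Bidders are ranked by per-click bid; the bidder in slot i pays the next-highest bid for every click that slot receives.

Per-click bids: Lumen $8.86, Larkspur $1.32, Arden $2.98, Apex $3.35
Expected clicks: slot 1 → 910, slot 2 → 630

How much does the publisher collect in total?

Ranked by bid: $8.86 (Lumen) > $3.35 (Apex) > $2.98 (Arden) > …
Slot 1: Lumen pays $3.35 × 910 = $3048.50
Slot 2: Apex pays $2.98 × 630 = $1877.40
Total = $4925.90

Total revenue: $4925.90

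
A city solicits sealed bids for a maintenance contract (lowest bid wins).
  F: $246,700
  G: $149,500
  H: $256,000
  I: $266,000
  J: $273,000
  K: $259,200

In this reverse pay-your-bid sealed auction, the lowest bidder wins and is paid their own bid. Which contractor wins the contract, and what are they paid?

Reverse pay-your-bid sealed auction: the lowest bidder wins and is paid their own bid.
Sorting bids: 149,500 (G) < 246,700 (F) < 256,000 (H) < 259,200 (K) < 266,000 (I) < 273,000 (J)
First-price: G is paid what they bid, $149,500.

G is paid $149,500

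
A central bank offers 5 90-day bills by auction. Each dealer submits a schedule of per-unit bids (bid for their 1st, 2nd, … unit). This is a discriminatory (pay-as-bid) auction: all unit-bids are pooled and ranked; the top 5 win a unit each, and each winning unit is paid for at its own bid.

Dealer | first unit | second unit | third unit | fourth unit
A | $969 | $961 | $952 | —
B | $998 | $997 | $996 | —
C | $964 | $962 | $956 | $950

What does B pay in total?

B pays $2,991

Merging the schedules and taking the best 5: 998 (B-1), 997 (B-2), 996 (B-3), 969 (A-1), 964 (C-1)
Next rejected bid: $962 (not a price — pay-as-bid).
B's winning unit-bids: 998 + 997 + 996 = $2,991.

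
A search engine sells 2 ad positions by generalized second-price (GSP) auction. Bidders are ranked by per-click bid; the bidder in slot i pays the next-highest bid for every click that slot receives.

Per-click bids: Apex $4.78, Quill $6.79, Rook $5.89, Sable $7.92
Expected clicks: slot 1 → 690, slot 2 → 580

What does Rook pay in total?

Rook pays $0.00

Per-click bids in order: $7.92 (Sable) > $6.79 (Quill) > $5.89 (Rook) > …
Rook ranks below slot 2 → no slot, pays nothing.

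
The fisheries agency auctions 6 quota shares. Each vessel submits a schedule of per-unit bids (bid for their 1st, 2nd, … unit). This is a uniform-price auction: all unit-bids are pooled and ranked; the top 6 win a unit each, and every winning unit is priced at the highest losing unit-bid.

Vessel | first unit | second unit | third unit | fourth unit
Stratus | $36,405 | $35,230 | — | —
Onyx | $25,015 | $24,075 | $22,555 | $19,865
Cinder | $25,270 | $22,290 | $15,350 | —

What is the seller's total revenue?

All unit-bids, highest first — top 6: 36,405 (Stratus-1), 35,230 (Stratus-2), 25,270 (Cinder-1), 25,015 (Onyx-1), 24,075 (Onyx-2), 22,555 (Onyx-3)
Highest rejected unit-bid = $22,290.
Allocation: Cinder 1, Onyx 3, Stratus 2. Every unit priced at $22,290.
Revenue = 6 × 22,290 = $133,740.

Total revenue: $133,740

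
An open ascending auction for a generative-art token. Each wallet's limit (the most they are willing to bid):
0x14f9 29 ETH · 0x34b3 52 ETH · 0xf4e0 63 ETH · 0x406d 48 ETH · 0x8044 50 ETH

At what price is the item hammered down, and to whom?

0xf4e0 wins at 52 ETH

Ascending (English) auction: the price rises until one bidder remains; the winner pays the price at which the last rival dropped out.
Limits in order: 63 (0xf4e0) > 52 (0x34b3) > 50 (0x8044) > 48 (0x406d) > 29 (0x14f9)
0x34b3 is the last rival to drop out, at 52 ETH; 0xf4e0 remains and wins at that price.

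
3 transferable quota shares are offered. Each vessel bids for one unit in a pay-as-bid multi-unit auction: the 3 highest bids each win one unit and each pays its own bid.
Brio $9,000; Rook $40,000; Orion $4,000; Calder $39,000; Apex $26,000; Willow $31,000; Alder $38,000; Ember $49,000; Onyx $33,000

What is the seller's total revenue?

Total revenue: $128,000

Sorting: 49,000 (Ember), 40,000 (Rook), 39,000 (Calder), 38,000 (Alder), 33,000 (Onyx), …
Winners (3 units): Ember, Rook, Calder.
Total revenue = 49,000 + 40,000 + 39,000 = $128,000.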